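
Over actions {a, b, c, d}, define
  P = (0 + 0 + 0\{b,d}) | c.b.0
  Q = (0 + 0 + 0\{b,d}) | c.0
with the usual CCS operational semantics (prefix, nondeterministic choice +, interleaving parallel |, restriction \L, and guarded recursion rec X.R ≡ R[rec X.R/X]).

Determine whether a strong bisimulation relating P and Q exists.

not bisimilar

LTS(P): 3 reachable states
  s0 = (0 + 0 + 0\{b,d}) | c.b.0 has moves =c=> s1
  s1 = (0 + 0 + 0\{b,d}) | b.0 has moves =b=> s2
  s2 = (0 + 0 + 0\{b,d}) | 0 has moves stopped
LTS(Q): 2 reachable states
  t0 = (0 + 0 + 0\{b,d}) | c.0 has moves =c=> t1
  t1 = (0 + 0 + 0\{b,d}) | 0 has moves stopped
Partition-refinement fixed point:
  B0 = {s0}
  B1 = {s1}
  B2 = {s2, t1}
  B3 = {t0}
s0 ∈ B0, t0 ∈ B3 → different blocks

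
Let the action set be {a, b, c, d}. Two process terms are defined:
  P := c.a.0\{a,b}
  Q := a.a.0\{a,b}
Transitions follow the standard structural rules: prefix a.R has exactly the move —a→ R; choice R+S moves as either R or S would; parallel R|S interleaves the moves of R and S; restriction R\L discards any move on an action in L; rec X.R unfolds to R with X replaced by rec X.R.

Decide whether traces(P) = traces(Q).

Reachable graph of P (3 states):
  p0 = c.a.0\{a,b} → -c-> p1
  p1 = a.0\{a,b} → -a-> p2
  p2 = 0\{a,b} → ·
Reachable graph of Q (3 states):
  q0 = a.a.0\{a,b} → -a-> q1
  q1 = a.0\{a,b} → -a-> q2
  q2 = 0\{a,b} → ·
Run σ = ⟨c⟩ on P: start {p0}
  [1] c ⇒ {p1}
  ✓ P
Run σ = ⟨c⟩ on Q: start {q0}
  [1] c ⇒ ∅  — Q cannot continue

NO — witness ⟨c⟩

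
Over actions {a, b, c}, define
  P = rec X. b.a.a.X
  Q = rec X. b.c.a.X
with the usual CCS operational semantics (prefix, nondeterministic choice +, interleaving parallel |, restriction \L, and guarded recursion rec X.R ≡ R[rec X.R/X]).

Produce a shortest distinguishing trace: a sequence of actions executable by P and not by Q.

Reachable graph of P (3 states):
  p0 = rec X. b.a.a.X → --b--▸ p1
  p1 = a.a.(rec X. b.a.a.X) → --a--▸ p2
  p2 = a.(rec X. b.a.a.X) → --a--▸ p0
Reachable graph of Q (3 states):
  q0 = rec X. b.c.a.X → --b--▸ q1
  q1 = c.a.(rec X. b.c.a.X) → --c--▸ q2
  q2 = a.(rec X. b.c.a.X) → --a--▸ q0
Run σ = ⟨ba⟩ on P: start {p0}
  step 1 (b): {p1}
  step 2 (a): {p2}
  P completes σ.
Run σ = ⟨ba⟩ on Q: start {q0}
  step 1 (b): {q1}
  step 2 (a): no successor for Q

ba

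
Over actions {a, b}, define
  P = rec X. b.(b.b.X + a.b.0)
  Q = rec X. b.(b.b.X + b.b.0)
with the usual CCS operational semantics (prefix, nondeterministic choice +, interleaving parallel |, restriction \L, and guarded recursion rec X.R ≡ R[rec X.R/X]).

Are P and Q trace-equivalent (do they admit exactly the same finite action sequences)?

trace-distinct — witness ⟨ba⟩

P's transition system — 5 states:
  s0 = rec X. b.(b.b.X + a.b.0) ⊢ ··b··> s1
  s1 = b.b.(rec X. b.(b.b.X + a.b.0)) + a.b.0 ⊢ ··a··> s2, ··b··> s3
  s2 = b.0 ⊢ ··b··> s4
  s3 = b.(rec X. b.(b.b.X + a.b.0)) ⊢ ··b··> s0
  s4 = 0 ⊢ (no moves)
Q's transition system — 5 states:
  t0 = rec X. b.(b.b.X + b.b.0) ⊢ ··b··> t1
  t1 = b.b.(rec X. b.(b.b.X + b.b.0)) + b.b.0 ⊢ ··b··> t2, ··b··> t3
  t2 = b.(rec X. b.(b.b.X + b.b.0)) ⊢ ··b··> t0
  t3 = b.0 ⊢ ··b··> t4
  t4 = 0 ⊢ (no moves)
Trace ⟨ba⟩ through P, begin at {s0}:
  [1] b ⇒ {s1}
  [2] a ⇒ {s2}
  — P admits the full trace.
Trace ⟨ba⟩ through Q, begin at {t0}:
  [1] b ⇒ {t1}
  [2] a ⇒ ∅  — Q cannot continue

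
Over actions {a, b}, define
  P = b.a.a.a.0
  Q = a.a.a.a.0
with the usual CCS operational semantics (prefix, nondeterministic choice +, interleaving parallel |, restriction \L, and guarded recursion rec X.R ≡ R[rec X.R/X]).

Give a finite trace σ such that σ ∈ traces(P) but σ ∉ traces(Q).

P's transition system — 5 states:
  u0 = b.a.a.a.0 :: ··b··> u1
  u1 = a.a.a.0 :: ··a··> u2
  u2 = a.a.0 :: ··a··> u3
  u3 = a.0 :: ··a··> u4
  u4 = 0 :: (no moves)
Q's transition system — 5 states:
  v0 = a.a.a.a.0 :: ··a··> v1
  v1 = a.a.a.0 :: ··a··> v2
  v2 = a.a.0 :: ··a··> v3
  v3 = a.0 :: ··a··> v4
  v4 = 0 :: (no moves)
Trace ⟨b⟩ through P, begin at {u0}:
  [1] b ⇒ {u1}
  ✓ P
Trace ⟨b⟩ through Q, begin at {v0}:
  [1] b ⇒ ∅  — Q cannot continue

b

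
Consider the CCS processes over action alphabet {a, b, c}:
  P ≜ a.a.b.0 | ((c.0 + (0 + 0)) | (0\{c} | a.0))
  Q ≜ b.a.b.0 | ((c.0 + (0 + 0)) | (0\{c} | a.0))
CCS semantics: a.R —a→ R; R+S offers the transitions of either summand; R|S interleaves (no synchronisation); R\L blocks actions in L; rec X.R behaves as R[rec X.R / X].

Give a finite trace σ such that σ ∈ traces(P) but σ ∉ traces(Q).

Reachable graph of P (16 states):
  p0 = a.a.b.0 | ((c.0 + (0 + 0)) | (0\{c} | a.0)) → =a=> p1, =a=> p2, =c=> p3
  p1 = a.a.b.0 | ((c.0 + (0 + 0)) | (0\{c} | 0)) → =a=> p4, =c=> p5
  p2 = a.b.0 | ((c.0 + (0 + 0)) | (0\{c} | a.0)) → =a=> p4, =a=> p6, =c=> p7
  p3 = a.a.b.0 | (0 | (0\{c} | a.0)) → =a=> p5, =a=> p7
  p4 = a.b.0 | ((c.0 + (0 + 0)) | (0\{c} | 0)) → =a=> p8, =c=> p9
  p5 = a.a.b.0 | (0 | (0\{c} | 0)) → =a=> p9
  p6 = b.0 | ((c.0 + (0 + 0)) | (0\{c} | a.0)) → =a=> p8, =b=> p10, =c=> p11
  p7 = a.b.0 | (0 | (0\{c} | a.0)) → =a=> p11, =a=> p9
  p8 = b.0 | ((c.0 + (0 + 0)) | (0\{c} | 0)) → =b=> p12, =c=> p13
  p9 = a.b.0 | (0 | (0\{c} | 0)) → =a=> p13
  p10 = 0 | ((c.0 + (0 + 0)) | (0\{c} | a.0)) → =a=> p12, =c=> p14
  p11 = b.0 | (0 | (0\{c} | a.0)) → =a=> p13, =b=> p14
  p12 = 0 | ((c.0 + (0 + 0)) | (0\{c} | 0)) → =c=> p15
  p13 = b.0 | (0 | (0\{c} | 0)) → =b=> p15
  p14 = 0 | (0 | (0\{c} | a.0)) → =a=> p15
  p15 = 0 | (0 | (0\{c} | 0)) → stopped
Reachable graph of Q (16 states):
  q0 = b.a.b.0 | ((c.0 + (0 + 0)) | (0\{c} | a.0)) → =a=> q1, =b=> q2, =c=> q3
  q1 = b.a.b.0 | ((c.0 + (0 + 0)) | (0\{c} | 0)) → =b=> q4, =c=> q5
  q2 = a.b.0 | ((c.0 + (0 + 0)) | (0\{c} | a.0)) → =a=> q4, =a=> q6, =c=> q7
  q3 = b.a.b.0 | (0 | (0\{c} | a.0)) → =a=> q5, =b=> q7
  q4 = a.b.0 | ((c.0 + (0 + 0)) | (0\{c} | 0)) → =a=> q8, =c=> q9
  q5 = b.a.b.0 | (0 | (0\{c} | 0)) → =b=> q9
  q6 = b.0 | ((c.0 + (0 + 0)) | (0\{c} | a.0)) → =a=> q8, =b=> q10, =c=> q11
  q7 = a.b.0 | (0 | (0\{c} | a.0)) → =a=> q11, =a=> q9
  q8 = b.0 | ((c.0 + (0 + 0)) | (0\{c} | 0)) → =b=> q12, =c=> q13
  q9 = a.b.0 | (0 | (0\{c} | 0)) → =a=> q13
  q10 = 0 | ((c.0 + (0 + 0)) | (0\{c} | a.0)) → =a=> q12, =c=> q14
  q11 = b.0 | (0 | (0\{c} | a.0)) → =a=> q13, =b=> q14
  q12 = 0 | ((c.0 + (0 + 0)) | (0\{c} | 0)) → =c=> q15
  q13 = b.0 | (0 | (0\{c} | 0)) → =b=> q15
  q14 = 0 | (0 | (0\{c} | a.0)) → =a=> q15
  q15 = 0 | (0 | (0\{c} | 0)) → stopped
Run σ = ⟨aa⟩ on P: start {p0}
  step 1 (a): {p1, p2}
  step 2 (a): {p4, p6}
  ✓ P
Run σ = ⟨aa⟩ on Q: start {q0}
  step 1 (a): {q1}
  step 2 (a): ∅ (Q stuck)

aa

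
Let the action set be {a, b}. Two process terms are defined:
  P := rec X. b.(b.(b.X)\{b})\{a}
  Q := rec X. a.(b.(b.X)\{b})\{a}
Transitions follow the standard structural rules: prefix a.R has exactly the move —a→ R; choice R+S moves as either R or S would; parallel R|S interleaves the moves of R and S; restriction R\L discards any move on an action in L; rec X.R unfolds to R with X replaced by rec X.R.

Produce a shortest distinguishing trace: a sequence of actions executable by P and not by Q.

Reachable graph of P (3 states):
  u0 = rec X. b.(b.(b.X)\{b})\{a} → ··b··> u1
  u1 = (b.(b.(rec X. b.(b.(b.X)\{b})\{a}))\{b})\{a} → ··b··> u2
  u2 = (b.(rec X. b.(b.(b.X)\{b})\{a}))\{b}\{a} → ·
Reachable graph of Q (3 states):
  v0 = rec X. a.(b.(b.X)\{b})\{a} → ··a··> v1
  v1 = (b.(b.(rec X. a.(b.(b.X)\{b})\{a}))\{b})\{a} → ··b··> v2
  v2 = (b.(rec X. a.(b.(b.X)\{b})\{a}))\{b}\{a} → ·
Executing b from P (initial set {u0}):
  after b @ step 1: {u1}
  ✓ P
Executing b from Q (initial set {v0}):
  after b @ step 1: ∅ (Q stuck)

b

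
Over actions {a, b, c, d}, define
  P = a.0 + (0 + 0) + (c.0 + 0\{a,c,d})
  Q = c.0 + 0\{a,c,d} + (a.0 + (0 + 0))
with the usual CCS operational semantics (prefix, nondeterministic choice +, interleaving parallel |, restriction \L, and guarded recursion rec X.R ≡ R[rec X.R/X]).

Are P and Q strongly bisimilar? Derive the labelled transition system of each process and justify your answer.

P ~ Q

P's transition system — 2 states:
  p0 = a.0 + (0 + 0) + (c.0 + 0\{a,c,d}) ⊢ -a-> p1, -c-> p1
  p1 = 0 ⊢ ·
Q's transition system — 2 states:
  q0 = c.0 + 0\{a,c,d} + (a.0 + (0 + 0)) ⊢ -a-> q1, -c-> q1
  q1 = 0 ⊢ ·
Partition-refinement fixed point:
  B0 = {p0, q0}
  B1 = {p1, q1}
p0 ∈ B0, q0 ∈ B0 → same block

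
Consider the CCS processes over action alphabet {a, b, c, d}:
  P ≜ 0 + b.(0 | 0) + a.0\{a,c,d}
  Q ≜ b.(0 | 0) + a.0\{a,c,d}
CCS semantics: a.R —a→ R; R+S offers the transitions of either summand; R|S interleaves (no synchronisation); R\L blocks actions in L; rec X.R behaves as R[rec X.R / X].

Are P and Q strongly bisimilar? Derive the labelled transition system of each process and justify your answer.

P ~ Q

LTS(P): 3 reachable states
  p0 = 0 + b.(0 | 0) + a.0\{a,c,d} | --a--▸ p1, --b--▸ p2
  p1 = 0\{a,c,d} | (no moves)
  p2 = 0 | 0 | (no moves)
LTS(Q): 3 reachable states
  q0 = b.(0 | 0) + a.0\{a,c,d} | --a--▸ q1, --b--▸ q2
  q1 = 0\{a,c,d} | (no moves)
  q2 = 0 | 0 | (no moves)
Partition-refinement fixed point:
  B0 = {p0, q0}
  B1 = {p1, p2, q1, q2}
p0 ∈ B0, q0 ∈ B0 → same block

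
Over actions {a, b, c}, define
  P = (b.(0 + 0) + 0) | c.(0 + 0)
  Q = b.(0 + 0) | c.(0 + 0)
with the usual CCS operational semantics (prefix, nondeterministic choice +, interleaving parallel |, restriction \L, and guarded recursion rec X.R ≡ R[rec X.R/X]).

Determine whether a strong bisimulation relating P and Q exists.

Reachable graph of P (4 states):
  s0 = (b.(0 + 0) + 0) | c.(0 + 0) has moves =b=> s1, =c=> s2
  s1 = (0 + 0) | c.(0 + 0) has moves =c=> s3
  s2 = (b.(0 + 0) + 0) | (0 + 0) has moves =b=> s3
  s3 = (0 + 0) | (0 + 0) has moves ∅
Reachable graph of Q (4 states):
  t0 = b.(0 + 0) | c.(0 + 0) has moves =b=> t1, =c=> t2
  t1 = (0 + 0) | c.(0 + 0) has moves =c=> t3
  t2 = b.(0 + 0) | (0 + 0) has moves =b=> t3
  t3 = (0 + 0) | (0 + 0) has moves ∅
Bisimilarity quotient blocks:
  B0 = {s0, t0}
  B1 = {s2, t2}
  B2 = {s3, t3}
  B3 = {s1, t1}
s0 ∈ B0, t0 ∈ B0 → same block

P ~ Q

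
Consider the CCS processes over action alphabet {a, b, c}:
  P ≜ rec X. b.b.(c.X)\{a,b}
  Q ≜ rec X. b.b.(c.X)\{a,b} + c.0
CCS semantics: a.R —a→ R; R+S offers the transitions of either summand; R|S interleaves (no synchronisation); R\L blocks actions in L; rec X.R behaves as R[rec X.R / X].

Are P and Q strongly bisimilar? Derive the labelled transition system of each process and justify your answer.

LTS(P): 4 reachable states
  u0 = rec X. b.b.(c.X)\{a,b} → —b→ u1
  u1 = b.(c.(rec X. b.b.(c.X)\{a,b}))\{a,b} → —b→ u2
  u2 = (c.(rec X. b.b.(c.X)\{a,b}))\{a,b} → —c→ u3
  u3 = (rec X. b.b.(c.X)\{a,b})\{a,b} → ∅
LTS(Q): 6 reachable states
  v0 = rec X. b.b.(c.X)\{a,b} + c.0 → —b→ v1, —c→ v2
  v1 = b.(c.(rec X. b.b.(c.X)\{a,b} + c.0))\{a,b} → —b→ v3
  v2 = 0 → ∅
  v3 = (c.(rec X. b.b.(c.X)\{a,b} + c.0))\{a,b} → —c→ v4
  v4 = (rec X. b.b.(c.X)\{a,b} + c.0)\{a,b} → —c→ v5
  v5 = 0\{a,b} → ∅
Bisimilarity quotient blocks:
  B0 = {u0}
  B1 = {u1}
  B2 = {u2, v4}
  B3 = {u3, v2, v5}
  B4 = {v0}
  B5 = {v1}
  B6 = {v3}
u0 ∈ B0, v0 ∈ B4 → different blocks

NO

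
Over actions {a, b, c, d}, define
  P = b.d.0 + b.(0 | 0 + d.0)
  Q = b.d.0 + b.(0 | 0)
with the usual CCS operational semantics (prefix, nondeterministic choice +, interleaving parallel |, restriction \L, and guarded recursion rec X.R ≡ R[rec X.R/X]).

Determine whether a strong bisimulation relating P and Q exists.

LTS(P): 4 reachable states
  p0 = b.d.0 + b.(0 | 0 + d.0) has moves ··b··> p1, ··b··> p2
  p1 = 0 | 0 + d.0 has moves ··d··> p3
  p2 = d.0 has moves ··d··> p3
  p3 = 0 has moves ∅
LTS(Q): 4 reachable states
  q0 = b.d.0 + b.(0 | 0) has moves ··b··> q1, ··b··> q2
  q1 = 0 | 0 has moves ∅
  q2 = d.0 has moves ··d··> q3
  q3 = 0 has moves ∅
Bisimilarity quotient blocks:
  B0 = {p0}
  B1 = {p1, p2, q2}
  B2 = {p3, q1, q3}
  B3 = {q0}
p0 ∈ B0, q0 ∈ B3 → different blocks

not bisimilar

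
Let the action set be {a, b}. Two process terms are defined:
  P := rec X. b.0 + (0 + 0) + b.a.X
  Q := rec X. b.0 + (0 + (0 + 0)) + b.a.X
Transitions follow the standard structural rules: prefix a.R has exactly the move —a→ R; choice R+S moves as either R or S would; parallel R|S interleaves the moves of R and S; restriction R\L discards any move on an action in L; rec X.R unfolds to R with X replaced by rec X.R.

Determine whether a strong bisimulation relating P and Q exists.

YES

LTS(P): 3 reachable states
  m0 = rec X. b.0 + (0 + 0) + b.a.X | =b=> m1, =b=> m2
  m1 = 0 | ·
  m2 = a.(rec X. b.0 + (0 + 0) + b.a.X) | =a=> m0
LTS(Q): 3 reachable states
  n0 = rec X. b.0 + (0 + (0 + 0)) + b.a.X | =b=> n1, =b=> n2
  n1 = 0 | ·
  n2 = a.(rec X. b.0 + (0 + (0 + 0)) + b.a.X) | =a=> n0
Coarsest stable partition (strong bisimilarity classes):
  B0 = {m0, n0}
  B1 = {m2, n2}
  B2 = {m1, n1}
m0 ∈ B0, n0 ∈ B0 → same block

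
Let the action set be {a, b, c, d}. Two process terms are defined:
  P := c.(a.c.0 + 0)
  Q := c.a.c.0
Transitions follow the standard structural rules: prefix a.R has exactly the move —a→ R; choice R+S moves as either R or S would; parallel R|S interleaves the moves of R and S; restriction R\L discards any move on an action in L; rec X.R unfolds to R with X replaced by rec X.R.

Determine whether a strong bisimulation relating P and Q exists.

YES

P's transition system — 4 states:
  m0 = c.(a.c.0 + 0) :: -c-> m1
  m1 = a.c.0 + 0 :: -a-> m2
  m2 = c.0 :: -c-> m3
  m3 = 0 :: (no moves)
Q's transition system — 4 states:
  n0 = c.a.c.0 :: -c-> n1
  n1 = a.c.0 :: -a-> n2
  n2 = c.0 :: -c-> n3
  n3 = 0 :: (no moves)
Bisimilarity quotient blocks:
  B0 = {m0, n0}
  B1 = {m1, n1}
  B2 = {m2, n2}
  B3 = {m3, n3}
m0 ∈ B0, n0 ∈ B0 → same block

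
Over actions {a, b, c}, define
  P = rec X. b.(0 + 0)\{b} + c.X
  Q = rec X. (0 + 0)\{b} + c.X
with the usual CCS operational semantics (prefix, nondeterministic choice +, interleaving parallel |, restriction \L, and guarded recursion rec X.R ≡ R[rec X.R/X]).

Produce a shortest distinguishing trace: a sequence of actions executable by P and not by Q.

P's transition system — 2 states:
  p0 = rec X. b.(0 + 0)\{b} + c.X ⊢ —b→ p1, —c→ p0
  p1 = (0 + 0)\{b} ⊢ stopped
Q's transition system — 1 states:
  q0 = rec X. (0 + 0)\{b} + c.X ⊢ —c→ q0
Executing b from P (initial set {p0}):
  after b @ step 1: {p1}
  — P admits the full trace.
Executing b from Q (initial set {q0}):
  after b @ step 1: ∅  — Q cannot continue

b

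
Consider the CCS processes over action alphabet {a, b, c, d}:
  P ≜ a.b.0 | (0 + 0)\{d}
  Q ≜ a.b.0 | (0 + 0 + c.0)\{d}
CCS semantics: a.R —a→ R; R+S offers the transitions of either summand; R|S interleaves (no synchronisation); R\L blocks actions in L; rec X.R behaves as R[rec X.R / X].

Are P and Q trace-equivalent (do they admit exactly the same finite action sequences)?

Reachable graph of P (3 states):
  s0 = a.b.0 | (0 + 0)\{d} :: —a→ s1
  s1 = b.0 | (0 + 0)\{d} :: —b→ s2
  s2 = 0 | (0 + 0)\{d} :: stopped
Reachable graph of Q (6 states):
  t0 = a.b.0 | (0 + 0 + c.0)\{d} :: —a→ t1, —c→ t2
  t1 = b.0 | (0 + 0 + c.0)\{d} :: —b→ t3, —c→ t4
  t2 = a.b.0 | 0\{d} :: —a→ t4
  t3 = 0 | (0 + 0 + c.0)\{d} :: —c→ t5
  t4 = b.0 | 0\{d} :: —b→ t5
  t5 = 0 | 0\{d} :: stopped
Executing c from Q (initial set {t0}):
  step 1 (c): {t2}
  Q completes σ.
Executing c from P (initial set {s0}):
  step 1 (c): ∅ (P stuck)

trace-distinct — witness ⟨c⟩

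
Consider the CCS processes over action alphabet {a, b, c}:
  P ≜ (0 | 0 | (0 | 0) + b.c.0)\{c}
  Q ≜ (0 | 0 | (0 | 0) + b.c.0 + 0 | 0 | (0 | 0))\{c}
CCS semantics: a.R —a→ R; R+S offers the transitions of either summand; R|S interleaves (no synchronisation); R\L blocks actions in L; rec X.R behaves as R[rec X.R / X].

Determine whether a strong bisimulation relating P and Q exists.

Reachable graph of P (2 states):
  m0 = (0 | 0 | (0 | 0) + b.c.0)\{c} → =b=> m1
  m1 = (c.0)\{c} → ∅
Reachable graph of Q (2 states):
  n0 = (0 | 0 | (0 | 0) + b.c.0 + 0 | 0 | (0 | 0))\{c} → =b=> n1
  n1 = (c.0)\{c} → ∅
Partition-refinement fixed point:
  B0 = {m0, n0}
  B1 = {m1, n1}
m0 ∈ B0, n0 ∈ B0 → same block

bisimilar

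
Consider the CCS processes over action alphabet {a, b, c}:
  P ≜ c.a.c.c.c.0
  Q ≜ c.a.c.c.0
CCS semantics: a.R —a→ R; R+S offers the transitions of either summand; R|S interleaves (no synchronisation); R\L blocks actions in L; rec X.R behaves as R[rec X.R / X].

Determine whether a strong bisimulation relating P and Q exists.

NO

Reachable graph of P (6 states):
  s0 = c.a.c.c.c.0 → ··c··> s1
  s1 = a.c.c.c.0 → ··a··> s2
  s2 = c.c.c.0 → ··c··> s3
  s3 = c.c.0 → ··c··> s4
  s4 = c.0 → ··c··> s5
  s5 = 0 → ·
Reachable graph of Q (5 states):
  t0 = c.a.c.c.0 → ··c··> t1
  t1 = a.c.c.0 → ··a··> t2
  t2 = c.c.0 → ··c··> t3
  t3 = c.0 → ··c··> t4
  t4 = 0 → ·
Bisimilarity quotient blocks:
  B0 = {s0}
  B1 = {s1}
  B2 = {s2}
  B3 = {s3, t2}
  B4 = {s4, t3}
  B5 = {s5, t4}
  B6 = {t0}
  B7 = {t1}
s0 ∈ B0, t0 ∈ B6 → different blocks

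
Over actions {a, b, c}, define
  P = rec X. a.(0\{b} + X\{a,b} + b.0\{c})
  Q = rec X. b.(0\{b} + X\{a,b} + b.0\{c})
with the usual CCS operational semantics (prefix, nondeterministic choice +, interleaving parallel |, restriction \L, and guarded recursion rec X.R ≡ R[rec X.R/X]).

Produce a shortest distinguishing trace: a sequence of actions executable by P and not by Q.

a

LTS(P): 3 reachable states
  m0 = rec X. a.(0\{b} + X\{a,b} + b.0\{c}) :: =a=> m1
  m1 = 0\{b} + (rec X. a.(0\{b} + X\{a,b} + b.0\{c}))\{a,b} + b.0\{c} :: =b=> m2
  m2 = 0\{c} :: ∅
LTS(Q): 3 reachable states
  n0 = rec X. b.(0\{b} + X\{a,b} + b.0\{c}) :: =b=> n1
  n1 = 0\{b} + (rec X. b.(0\{b} + X\{a,b} + b.0\{c}))\{a,b} + b.0\{c} :: =b=> n2
  n2 = 0\{c} :: ∅
Executing a from P (initial set {m0}):
  after a @ step 1: {m1}
  ✓ P
Executing a from Q (initial set {n0}):
  after a @ step 1: ∅ (Q stuck)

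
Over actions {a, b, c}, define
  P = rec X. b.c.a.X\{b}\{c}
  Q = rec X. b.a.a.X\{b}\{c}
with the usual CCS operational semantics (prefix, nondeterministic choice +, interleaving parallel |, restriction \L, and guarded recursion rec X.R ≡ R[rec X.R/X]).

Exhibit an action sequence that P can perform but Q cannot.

bc

Reachable graph of P (4 states):
  s0 = rec X. b.c.a.X\{b}\{c} → -b-> s1
  s1 = c.a.(rec X. b.c.a.X\{b}\{c})\{b}\{c} → -c-> s2
  s2 = a.(rec X. b.c.a.X\{b}\{c})\{b}\{c} → -a-> s3
  s3 = (rec X. b.c.a.X\{b}\{c})\{b}\{c} → ·
Reachable graph of Q (4 states):
  t0 = rec X. b.a.a.X\{b}\{c} → -b-> t1
  t1 = a.a.(rec X. b.a.a.X\{b}\{c})\{b}\{c} → -a-> t2
  t2 = a.(rec X. b.a.a.X\{b}\{c})\{b}\{c} → -a-> t3
  t3 = (rec X. b.a.a.X\{b}\{c})\{b}\{c} → ·
Run σ = ⟨bc⟩ on P: start {s0}
  [1] b ⇒ {s1}
  [2] c ⇒ {s2}
  ✓ P
Run σ = ⟨bc⟩ on Q: start {t0}
  [1] b ⇒ {t1}
  [2] c ⇒ ∅  — Q cannot continue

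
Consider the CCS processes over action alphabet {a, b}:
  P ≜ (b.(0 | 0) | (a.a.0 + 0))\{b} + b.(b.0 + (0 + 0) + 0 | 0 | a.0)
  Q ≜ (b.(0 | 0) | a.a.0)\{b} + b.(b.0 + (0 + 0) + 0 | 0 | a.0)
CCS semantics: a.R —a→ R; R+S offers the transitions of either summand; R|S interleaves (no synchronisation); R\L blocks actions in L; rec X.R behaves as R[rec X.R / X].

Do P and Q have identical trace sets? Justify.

LTS(P): 6 reachable states
  s0 = (b.(0 | 0) | (a.a.0 + 0))\{b} + b.(b.0 + (0 + 0) + 0 | 0 | a.0) has moves =a=> s1, =b=> s2
  s1 = (b.(0 | 0) | a.0)\{b} has moves =a=> s3
  s2 = b.0 + (0 + 0) + 0 | 0 | a.0 has moves =a=> s4, =b=> s5
  s3 = (b.(0 | 0) | 0)\{b} has moves ∅
  s4 = 0 | 0 | 0 has moves ∅
  s5 = 0 has moves ∅
LTS(Q): 6 reachable states
  t0 = (b.(0 | 0) | a.a.0)\{b} + b.(b.0 + (0 + 0) + 0 | 0 | a.0) has moves =a=> t1, =b=> t2
  t1 = (b.(0 | 0) | a.0)\{b} has moves =a=> t3
  t2 = b.0 + (0 + 0) + 0 | 0 | a.0 has moves =a=> t4, =b=> t5
  t3 = (b.(0 | 0) | 0)\{b} has moves ∅
  t4 = 0 | 0 | 0 has moves ∅
  t5 = 0 has moves ∅
Bisimilarity quotient blocks:
  B0 = {s0, t0}
  B1 = {s2, t2}
  B2 = {s3, s4, s5, t3, t4, t5}
  B3 = {s1, t1}
s0 ∈ B0, t0 ∈ B0 → same block
Bisimilar ⇒ trace-equivalent.

traces(P) = traces(Q)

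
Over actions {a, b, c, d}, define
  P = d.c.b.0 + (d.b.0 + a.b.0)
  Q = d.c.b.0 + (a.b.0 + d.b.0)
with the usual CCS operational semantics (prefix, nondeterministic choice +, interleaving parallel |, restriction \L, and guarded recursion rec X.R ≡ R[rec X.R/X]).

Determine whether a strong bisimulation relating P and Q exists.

P's transition system — 4 states:
  m0 = d.c.b.0 + (d.b.0 + a.b.0) ⊢ =a=> m1, =d=> m1, =d=> m2
  m1 = b.0 ⊢ =b=> m3
  m2 = c.b.0 ⊢ =c=> m1
  m3 = 0 ⊢ ∅
Q's transition system — 4 states:
  n0 = d.c.b.0 + (a.b.0 + d.b.0) ⊢ =a=> n1, =d=> n1, =d=> n2
  n1 = b.0 ⊢ =b=> n3
  n2 = c.b.0 ⊢ =c=> n1
  n3 = 0 ⊢ ∅
Coarsest stable partition (strong bisimilarity classes):
  B0 = {m0, n0}
  B1 = {m1, n1}
  B2 = {m3, n3}
  B3 = {m2, n2}
m0 ∈ B0, n0 ∈ B0 → same block

YES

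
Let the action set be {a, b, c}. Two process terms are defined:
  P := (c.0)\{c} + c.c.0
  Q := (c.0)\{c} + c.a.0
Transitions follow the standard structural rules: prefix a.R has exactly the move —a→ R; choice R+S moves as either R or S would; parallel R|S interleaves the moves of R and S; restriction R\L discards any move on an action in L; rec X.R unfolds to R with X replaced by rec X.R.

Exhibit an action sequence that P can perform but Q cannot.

Reachable graph of P (3 states):
  m0 = (c.0)\{c} + c.c.0 has moves ··c··> m1
  m1 = c.0 has moves ··c··> m2
  m2 = 0 has moves ∅
Reachable graph of Q (3 states):
  n0 = (c.0)\{c} + c.a.0 has moves ··c··> n1
  n1 = a.0 has moves ··a··> n2
  n2 = 0 has moves ∅
Trace ⟨cc⟩ through P, begin at {m0}:
  [1] c ⇒ {m1}
  [2] c ⇒ {m2}
  P completes σ.
Trace ⟨cc⟩ through Q, begin at {n0}:
  [1] c ⇒ {n1}
  [2] c ⇒ no successor for Q

cc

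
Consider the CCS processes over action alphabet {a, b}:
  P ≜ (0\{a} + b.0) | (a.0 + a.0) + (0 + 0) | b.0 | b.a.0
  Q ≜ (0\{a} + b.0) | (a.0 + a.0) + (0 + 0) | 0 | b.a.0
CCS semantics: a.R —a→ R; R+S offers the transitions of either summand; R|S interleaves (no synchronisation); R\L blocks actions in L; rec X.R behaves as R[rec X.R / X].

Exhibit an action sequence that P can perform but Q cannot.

Reachable graph of P (9 states):
  m0 = (0\{a} + b.0) | (a.0 + a.0) + (0 + 0) | b.0 | b.a.0 | --a--▸ m1, --b--▸ m2, --b--▸ m3, --b--▸ m4
  m1 = (0\{a} + b.0) | 0 | --b--▸ m5
  m2 = (0 + 0) | 0 | b.a.0 | --b--▸ m6
  m3 = (0 + 0) | b.0 | a.0 | --a--▸ m7, --b--▸ m6
  m4 = 0 | (a.0 + a.0) | --a--▸ m5
  m5 = 0 | 0 | (no moves)
  m6 = (0 + 0) | 0 | a.0 | --a--▸ m8
  m7 = (0 + 0) | b.0 | 0 | --b--▸ m8
  m8 = (0 + 0) | 0 | 0 | (no moves)
Reachable graph of Q (6 states):
  n0 = (0\{a} + b.0) | (a.0 + a.0) + (0 + 0) | 0 | b.a.0 | --a--▸ n1, --b--▸ n2, --b--▸ n3
  n1 = (0\{a} + b.0) | 0 | --b--▸ n4
  n2 = (0 + 0) | 0 | a.0 | --a--▸ n5
  n3 = 0 | (a.0 + a.0) | --a--▸ n4
  n4 = 0 | 0 | (no moves)
  n5 = (0 + 0) | 0 | 0 | (no moves)
Executing bb from P (initial set {m0}):
  [1] b ⇒ {m2, m3, m4}
  [2] b ⇒ {m6}
  — P admits the full trace.
Executing bb from Q (initial set {n0}):
  [1] b ⇒ {n2, n3}
  [2] b ⇒ ∅ (Q stuck)

bb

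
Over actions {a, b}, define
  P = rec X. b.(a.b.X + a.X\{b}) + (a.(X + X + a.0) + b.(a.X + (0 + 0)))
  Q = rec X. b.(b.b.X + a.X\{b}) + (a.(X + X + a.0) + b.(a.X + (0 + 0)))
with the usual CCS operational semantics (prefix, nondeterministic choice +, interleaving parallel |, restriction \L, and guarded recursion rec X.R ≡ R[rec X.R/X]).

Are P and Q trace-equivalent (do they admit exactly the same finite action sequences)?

LTS(P): 9 reachable states
  s0 = rec X. b.(a.b.X + a.X\{b}) + (a.(X + X + a.0) + b.(a.X + (0 + 0))) has moves —a→ s1, —b→ s2, —b→ s3
  s1 = (rec X. b.(a.b.X + a.X\{b}) + (a.(X + X + a.0) + b.(a.X + (0 + 0)))) + (rec X. b.(a.b.X + a.X\{b}) + (a.(X + X + a.0) + b.(a.X + (0 + 0)))) + a.0 has moves —a→ s1, —a→ s4, —b→ s2, —b→ s3
  s2 = a.(rec X. b.(a.b.X + a.X\{b}) + (a.(X + X + a.0) + b.(a.X + (0 + 0)))) + (0 + 0) has moves —a→ s0
  s3 = a.b.(rec X. b.(a.b.X + a.X\{b}) + (a.(X + X + a.0) + b.(a.X + (0 + 0)))) + a.(rec X. b.(a.b.X + a.X\{b}) + (a.(X + X + a.0) + b.(a.X + (0 + 0))))\{b} has moves —a→ s5, —a→ s6
  s4 = 0 has moves (no moves)
  s5 = (rec X. b.(a.b.X + a.X\{b}) + (a.(X + X + a.0) + b.(a.X + (0 + 0))))\{b} has moves —a→ s7
  s6 = b.(rec X. b.(a.b.X + a.X\{b}) + (a.(X + X + a.0) + b.(a.X + (0 + 0)))) has moves —b→ s0
  s7 = ((rec X. b.(a.b.X + a.X\{b}) + (a.(X + X + a.0) + b.(a.X + (0 + 0)))) + (rec X. b.(a.b.X + a.X\{b}) + (a.(X + X + a.0) + b.(a.X + (0 + 0)))) + a.0)\{b} has moves —a→ s7, —a→ s8
  s8 = 0\{b} has moves (no moves)
LTS(Q): 9 reachable states
  t0 = rec X. b.(b.b.X + a.X\{b}) + (a.(X + X + a.0) + b.(a.X + (0 + 0))) has moves —a→ t1, —b→ t2, —b→ t3
  t1 = (rec X. b.(b.b.X + a.X\{b}) + (a.(X + X + a.0) + b.(a.X + (0 + 0)))) + (rec X. b.(b.b.X + a.X\{b}) + (a.(X + X + a.0) + b.(a.X + (0 + 0)))) + a.0 has moves —a→ t1, —a→ t4, —b→ t2, —b→ t3
  t2 = a.(rec X. b.(b.b.X + a.X\{b}) + (a.(X + X + a.0) + b.(a.X + (0 + 0)))) + (0 + 0) has moves —a→ t0
  t3 = b.b.(rec X. b.(b.b.X + a.X\{b}) + (a.(X + X + a.0) + b.(a.X + (0 + 0)))) + a.(rec X. b.(b.b.X + a.X\{b}) + (a.(X + X + a.0) + b.(a.X + (0 + 0))))\{b} has moves —a→ t5, —b→ t6
  t4 = 0 has moves (no moves)
  t5 = (rec X. b.(b.b.X + a.X\{b}) + (a.(X + X + a.0) + b.(a.X + (0 + 0))))\{b} has moves —a→ t7
  t6 = b.(rec X. b.(b.b.X + a.X\{b}) + (a.(X + X + a.0) + b.(a.X + (0 + 0)))) has moves —b→ t0
  t7 = ((rec X. b.(b.b.X + a.X\{b}) + (a.(X + X + a.0) + b.(a.X + (0 + 0)))) + (rec X. b.(b.b.X + a.X\{b}) + (a.(X + X + a.0) + b.(a.X + (0 + 0)))) + a.0)\{b} has moves —a→ t7, —a→ t8
  t8 = 0\{b} has moves (no moves)
Run σ = ⟨babba⟩ on P: start {s0}
  [1] b ⇒ {s2, s3}
  [2] a ⇒ {s0, s5, s6}
  [3] b ⇒ {s0, s2, s3}
  [4] b ⇒ {s2, s3}
  [5] a ⇒ {s0, s5, s6}
  ✓ P
Run σ = ⟨babba⟩ on Q: start {t0}
  [1] b ⇒ {t2, t3}
  [2] a ⇒ {t0, t5}
  [3] b ⇒ {t2, t3}
  [4] b ⇒ {t6}
  [5] a ⇒ ∅ (Q stuck)

trace-distinct — witness ⟨babba⟩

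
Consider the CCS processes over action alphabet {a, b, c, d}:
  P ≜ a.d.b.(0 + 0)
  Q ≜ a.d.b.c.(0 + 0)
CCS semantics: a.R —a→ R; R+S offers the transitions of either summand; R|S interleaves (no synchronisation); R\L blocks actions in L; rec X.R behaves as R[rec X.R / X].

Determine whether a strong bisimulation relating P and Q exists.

Reachable graph of P (4 states):
  p0 = a.d.b.(0 + 0) has moves -a-> p1
  p1 = d.b.(0 + 0) has moves -d-> p2
  p2 = b.(0 + 0) has moves -b-> p3
  p3 = 0 + 0 has moves ·
Reachable graph of Q (5 states):
  q0 = a.d.b.c.(0 + 0) has moves -a-> q1
  q1 = d.b.c.(0 + 0) has moves -d-> q2
  q2 = b.c.(0 + 0) has moves -b-> q3
  q3 = c.(0 + 0) has moves -c-> q4
  q4 = 0 + 0 has moves ·
Bisimilarity quotient blocks:
  B0 = {p0}
  B1 = {p1}
  B2 = {p2}
  B3 = {p3, q4}
  B4 = {q0}
  B5 = {q1}
  B6 = {q2}
  B7 = {q3}
p0 ∈ B0, q0 ∈ B4 → different blocks

not bisimilar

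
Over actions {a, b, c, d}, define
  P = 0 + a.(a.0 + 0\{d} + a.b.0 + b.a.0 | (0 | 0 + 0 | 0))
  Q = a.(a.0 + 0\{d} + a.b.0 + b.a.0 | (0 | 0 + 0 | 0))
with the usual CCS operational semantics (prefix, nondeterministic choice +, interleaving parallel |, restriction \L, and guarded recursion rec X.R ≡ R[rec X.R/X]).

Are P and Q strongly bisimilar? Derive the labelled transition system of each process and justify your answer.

P's transition system — 6 states:
  p0 = 0 + a.(a.0 + 0\{d} + a.b.0 + b.a.0 | (0 | 0 + 0 | 0)) has moves —a→ p1
  p1 = a.0 + 0\{d} + a.b.0 + b.a.0 | (0 | 0 + 0 | 0) has moves —a→ p2, —a→ p3, —b→ p4
  p2 = 0 has moves deadlocked
  p3 = b.0 has moves —b→ p2
  p4 = a.0 | (0 | 0 + 0 | 0) has moves —a→ p5
  p5 = 0 | (0 | 0 + 0 | 0) has moves deadlocked
Q's transition system — 6 states:
  q0 = a.(a.0 + 0\{d} + a.b.0 + b.a.0 | (0 | 0 + 0 | 0)) has moves —a→ q1
  q1 = a.0 + 0\{d} + a.b.0 + b.a.0 | (0 | 0 + 0 | 0) has moves —a→ q2, —a→ q3, —b→ q4
  q2 = 0 has moves deadlocked
  q3 = b.0 has moves —b→ q2
  q4 = a.0 | (0 | 0 + 0 | 0) has moves —a→ q5
  q5 = 0 | (0 | 0 + 0 | 0) has moves deadlocked
Coarsest stable partition (strong bisimilarity classes):
  B0 = {p0, q0}
  B1 = {p1, q1}
  B2 = {p4, q4}
  B3 = {p2, p5, q2, q5}
  B4 = {p3, q3}
p0 ∈ B0, q0 ∈ B0 → same block

P ~ Q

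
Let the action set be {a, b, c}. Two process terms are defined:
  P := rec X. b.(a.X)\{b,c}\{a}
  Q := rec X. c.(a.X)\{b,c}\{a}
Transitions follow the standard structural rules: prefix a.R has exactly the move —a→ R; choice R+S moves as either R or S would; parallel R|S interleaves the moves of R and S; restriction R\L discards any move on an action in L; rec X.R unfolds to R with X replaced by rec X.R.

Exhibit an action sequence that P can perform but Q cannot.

Reachable graph of P (2 states):
  p0 = rec X. b.(a.X)\{b,c}\{a} :: ··b··> p1
  p1 = (a.(rec X. b.(a.X)\{b,c}\{a}))\{b,c}\{a} :: ∅
Reachable graph of Q (2 states):
  q0 = rec X. c.(a.X)\{b,c}\{a} :: ··c··> q1
  q1 = (a.(rec X. c.(a.X)\{b,c}\{a}))\{b,c}\{a} :: ∅
Run σ = ⟨b⟩ on P: start {p0}
  after b @ step 1: {p1}
  ✓ P
Run σ = ⟨b⟩ on Q: start {q0}
  after b @ step 1: no successor for Q

b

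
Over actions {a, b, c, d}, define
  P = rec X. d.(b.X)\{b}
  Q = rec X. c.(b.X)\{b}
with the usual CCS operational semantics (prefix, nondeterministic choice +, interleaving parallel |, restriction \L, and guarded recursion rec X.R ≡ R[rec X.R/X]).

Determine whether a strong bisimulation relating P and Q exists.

P ≁ Q

P's transition system — 2 states:
  s0 = rec X. d.(b.X)\{b} → —d→ s1
  s1 = (b.(rec X. d.(b.X)\{b}))\{b} → ∅
Q's transition system — 2 states:
  t0 = rec X. c.(b.X)\{b} → —c→ t1
  t1 = (b.(rec X. c.(b.X)\{b}))\{b} → ∅
Coarsest stable partition (strong bisimilarity classes):
  B0 = {s0}
  B1 = {s1, t1}
  B2 = {t0}
s0 ∈ B0, t0 ∈ B2 → different blocks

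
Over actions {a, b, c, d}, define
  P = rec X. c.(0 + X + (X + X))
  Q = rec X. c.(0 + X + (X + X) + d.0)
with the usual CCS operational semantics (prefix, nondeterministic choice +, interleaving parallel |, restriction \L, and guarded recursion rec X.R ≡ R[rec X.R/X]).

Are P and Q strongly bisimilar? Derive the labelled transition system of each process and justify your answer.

NO

LTS(P): 2 reachable states
  m0 = rec X. c.(0 + X + (X + X)) | =c=> m1
  m1 = 0 + (rec X. c.(0 + X + (X + X))) + ((rec X. c.(0 + X + (X + X))) + (rec X. c.(0 + X + (X + X)))) | =c=> m1
LTS(Q): 3 reachable states
  n0 = rec X. c.(0 + X + (X + X) + d.0) | =c=> n1
  n1 = 0 + (rec X. c.(0 + X + (X + X) + d.0)) + ((rec X. c.(0 + X + (X + X) + d.0)) + (rec X. c.(0 + X + (X + X) + d.0))) + d.0 | =c=> n1, =d=> n2
  n2 = 0 | ∅
Coarsest stable partition (strong bisimilarity classes):
  B0 = {m0, m1}
  B1 = {n0}
  B2 = {n1}
  B3 = {n2}
m0 ∈ B0, n0 ∈ B1 → different blocks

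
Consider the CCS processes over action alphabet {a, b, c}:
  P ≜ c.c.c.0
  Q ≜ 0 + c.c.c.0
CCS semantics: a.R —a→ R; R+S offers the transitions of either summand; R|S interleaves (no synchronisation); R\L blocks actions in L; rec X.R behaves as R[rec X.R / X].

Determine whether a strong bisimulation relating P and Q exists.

YES

LTS(P): 4 reachable states
  m0 = c.c.c.0 → --c--▸ m1
  m1 = c.c.0 → --c--▸ m2
  m2 = c.0 → --c--▸ m3
  m3 = 0 → ·
LTS(Q): 4 reachable states
  n0 = 0 + c.c.c.0 → --c--▸ n1
  n1 = c.c.0 → --c--▸ n2
  n2 = c.0 → --c--▸ n3
  n3 = 0 → ·
Coarsest stable partition (strong bisimilarity classes):
  B0 = {m0, n0}
  B1 = {m1, n1}
  B2 = {m2, n2}
  B3 = {m3, n3}
m0 ∈ B0, n0 ∈ B0 → same block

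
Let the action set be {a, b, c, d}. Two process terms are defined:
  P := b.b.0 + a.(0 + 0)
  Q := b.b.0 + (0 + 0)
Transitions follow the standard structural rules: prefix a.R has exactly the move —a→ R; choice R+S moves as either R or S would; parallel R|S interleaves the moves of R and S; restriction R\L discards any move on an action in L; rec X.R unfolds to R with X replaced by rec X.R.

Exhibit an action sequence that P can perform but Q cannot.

a

P's transition system — 4 states:
  m0 = b.b.0 + a.(0 + 0) has moves —a→ m1, —b→ m2
  m1 = 0 + 0 has moves deadlocked
  m2 = b.0 has moves —b→ m3
  m3 = 0 has moves deadlocked
Q's transition system — 3 states:
  n0 = b.b.0 + (0 + 0) has moves —b→ n1
  n1 = b.0 has moves —b→ n2
  n2 = 0 has moves deadlocked
Trace ⟨a⟩ through P, begin at {m0}:
  [1] a ⇒ {m1}
  ✓ P
Trace ⟨a⟩ through Q, begin at {n0}:
  [1] a ⇒ ∅  — Q cannot continue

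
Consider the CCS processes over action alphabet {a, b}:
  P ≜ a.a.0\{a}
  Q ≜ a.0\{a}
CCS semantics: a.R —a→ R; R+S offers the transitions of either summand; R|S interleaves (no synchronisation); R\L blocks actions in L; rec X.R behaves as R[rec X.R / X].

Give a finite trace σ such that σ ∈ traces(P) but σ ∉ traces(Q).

aa

P's transition system — 3 states:
  m0 = a.a.0\{a} has moves -a-> m1
  m1 = a.0\{a} has moves -a-> m2
  m2 = 0\{a} has moves stopped
Q's transition system — 2 states:
  n0 = a.0\{a} has moves -a-> n1
  n1 = 0\{a} has moves stopped
Trace ⟨aa⟩ through P, begin at {m0}:
  [1] a ⇒ {m1}
  [2] a ⇒ {m2}
  P completes σ.
Trace ⟨aa⟩ through Q, begin at {n0}:
  [1] a ⇒ {n1}
  [2] a ⇒ ∅ (Q stuck)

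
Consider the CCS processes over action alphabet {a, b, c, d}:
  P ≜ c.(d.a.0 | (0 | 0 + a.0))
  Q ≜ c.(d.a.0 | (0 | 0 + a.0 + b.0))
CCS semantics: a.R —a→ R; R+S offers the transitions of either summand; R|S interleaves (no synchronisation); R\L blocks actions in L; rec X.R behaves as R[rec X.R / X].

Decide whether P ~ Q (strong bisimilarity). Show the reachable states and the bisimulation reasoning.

not bisimilar

P's transition system — 7 states:
  u0 = c.(d.a.0 | (0 | 0 + a.0)) → -c-> u1
  u1 = d.a.0 | (0 | 0 + a.0) → -a-> u2, -d-> u3
  u2 = d.a.0 | 0 → -d-> u4
  u3 = a.0 | (0 | 0 + a.0) → -a-> u4, -a-> u5
  u4 = a.0 | 0 → -a-> u6
  u5 = 0 | (0 | 0 + a.0) → -a-> u6
  u6 = 0 | 0 → ∅
Q's transition system — 7 states:
  v0 = c.(d.a.0 | (0 | 0 + a.0 + b.0)) → -c-> v1
  v1 = d.a.0 | (0 | 0 + a.0 + b.0) → -a-> v2, -b-> v2, -d-> v3
  v2 = d.a.0 | 0 → -d-> v4
  v3 = a.0 | (0 | 0 + a.0 + b.0) → -a-> v4, -a-> v5, -b-> v4
  v4 = a.0 | 0 → -a-> v6
  v5 = 0 | (0 | 0 + a.0 + b.0) → -a-> v6, -b-> v6
  v6 = 0 | 0 → ∅
Partition-refinement fixed point:
  B0 = {u0}
  B1 = {u1}
  B2 = {u3}
  B3 = {u4, u5, v4}
  B4 = {u6, v6}
  B5 = {u2, v2}
  B6 = {v0}
  B7 = {v1}
  B8 = {v3}
  B9 = {v5}
u0 ∈ B0, v0 ∈ B6 → different blocks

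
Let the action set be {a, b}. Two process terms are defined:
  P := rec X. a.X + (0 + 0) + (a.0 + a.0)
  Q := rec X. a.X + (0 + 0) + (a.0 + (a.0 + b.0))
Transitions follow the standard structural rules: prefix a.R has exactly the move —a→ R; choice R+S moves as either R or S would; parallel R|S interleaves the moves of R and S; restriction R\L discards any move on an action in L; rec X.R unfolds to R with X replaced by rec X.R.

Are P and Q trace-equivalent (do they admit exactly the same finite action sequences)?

Reachable graph of P (2 states):
  s0 = rec X. a.X + (0 + 0) + (a.0 + a.0) → --a--▸ s0, --a--▸ s1
  s1 = 0 → stopped
Reachable graph of Q (2 states):
  t0 = rec X. a.X + (0 + 0) + (a.0 + (a.0 + b.0)) → --a--▸ t0, --a--▸ t1, --b--▸ t1
  t1 = 0 → stopped
Trace ⟨b⟩ through Q, begin at {t0}:
  step 1 (b): {t1}
  Q completes σ.
Trace ⟨b⟩ through P, begin at {s0}:
  step 1 (b): ∅  — P cannot continue

traces(P) ≠ traces(Q) — witness ⟨b⟩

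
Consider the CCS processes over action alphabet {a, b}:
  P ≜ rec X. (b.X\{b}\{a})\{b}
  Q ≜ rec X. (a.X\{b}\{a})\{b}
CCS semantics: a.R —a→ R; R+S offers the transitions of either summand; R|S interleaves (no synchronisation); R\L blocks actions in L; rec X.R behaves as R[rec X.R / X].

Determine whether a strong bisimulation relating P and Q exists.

Reachable graph of P (1 states):
  m0 = rec X. (b.X\{b}\{a})\{b} ⊢ ·
Reachable graph of Q (2 states):
  n0 = rec X. (a.X\{b}\{a})\{b} ⊢ -a-> n1
  n1 = (rec X. (a.X\{b}\{a})\{b})\{b}\{a}\{b} ⊢ ·
Partition-refinement fixed point:
  B0 = {m0, n1}
  B1 = {n0}
m0 ∈ B0, n0 ∈ B1 → different blocks

not bisimilar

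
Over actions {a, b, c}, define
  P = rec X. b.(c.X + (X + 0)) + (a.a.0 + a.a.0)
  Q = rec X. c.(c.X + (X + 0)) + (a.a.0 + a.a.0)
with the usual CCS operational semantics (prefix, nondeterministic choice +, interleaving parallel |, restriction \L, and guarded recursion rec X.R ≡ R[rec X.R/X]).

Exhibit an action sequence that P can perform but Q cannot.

b

P's transition system — 4 states:
  p0 = rec X. b.(c.X + (X + 0)) + (a.a.0 + a.a.0) has moves —a→ p1, —b→ p2
  p1 = a.0 has moves —a→ p3
  p2 = c.(rec X. b.(c.X + (X + 0)) + (a.a.0 + a.a.0)) + ((rec X. b.(c.X + (X + 0)) + (a.a.0 + a.a.0)) + 0) has moves —a→ p1, —b→ p2, —c→ p0
  p3 = 0 has moves (no moves)
Q's transition system — 4 states:
  q0 = rec X. c.(c.X + (X + 0)) + (a.a.0 + a.a.0) has moves —a→ q1, —c→ q2
  q1 = a.0 has moves —a→ q3
  q2 = c.(rec X. c.(c.X + (X + 0)) + (a.a.0 + a.a.0)) + ((rec X. c.(c.X + (X + 0)) + (a.a.0 + a.a.0)) + 0) has moves —a→ q1, —c→ q0, —c→ q2
  q3 = 0 has moves (no moves)
Trace ⟨b⟩ through P, begin at {p0}:
  step 1 (b): {p2}
  — P admits the full trace.
Trace ⟨b⟩ through Q, begin at {q0}:
  step 1 (b): ∅ (Q stuck)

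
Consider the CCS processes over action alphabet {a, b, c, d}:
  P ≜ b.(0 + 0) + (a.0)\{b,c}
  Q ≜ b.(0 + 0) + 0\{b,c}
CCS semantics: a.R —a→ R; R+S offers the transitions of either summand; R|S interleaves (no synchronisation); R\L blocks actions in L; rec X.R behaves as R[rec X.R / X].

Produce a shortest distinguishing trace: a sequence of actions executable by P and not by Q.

Reachable graph of P (3 states):
  m0 = b.(0 + 0) + (a.0)\{b,c} ⊢ -a-> m1, -b-> m2
  m1 = 0\{b,c} ⊢ ∅
  m2 = 0 + 0 ⊢ ∅
Reachable graph of Q (2 states):
  n0 = b.(0 + 0) + 0\{b,c} ⊢ -b-> n1
  n1 = 0 + 0 ⊢ ∅
Executing a from P (initial set {m0}):
  after a @ step 1: {m1}
  — P admits the full trace.
Executing a from Q (initial set {n0}):
  after a @ step 1: ∅  — Q cannot continue

a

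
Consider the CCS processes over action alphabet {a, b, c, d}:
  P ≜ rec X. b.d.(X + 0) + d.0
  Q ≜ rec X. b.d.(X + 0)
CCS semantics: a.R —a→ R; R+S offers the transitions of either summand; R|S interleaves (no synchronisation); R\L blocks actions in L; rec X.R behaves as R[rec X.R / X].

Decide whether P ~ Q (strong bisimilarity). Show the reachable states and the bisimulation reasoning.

LTS(P): 4 reachable states
  m0 = rec X. b.d.(X + 0) + d.0 | =b=> m1, =d=> m2
  m1 = d.((rec X. b.d.(X + 0) + d.0) + 0) | =d=> m3
  m2 = 0 | deadlocked
  m3 = (rec X. b.d.(X + 0) + d.0) + 0 | =b=> m1, =d=> m2
LTS(Q): 3 reachable states
  n0 = rec X. b.d.(X + 0) | =b=> n1
  n1 = d.((rec X. b.d.(X + 0)) + 0) | =d=> n2
  n2 = (rec X. b.d.(X + 0)) + 0 | =b=> n1
Bisimilarity quotient blocks:
  B0 = {m0, m3}
  B1 = {m1}
  B2 = {m2}
  B3 = {n0, n2}
  B4 = {n1}
m0 ∈ B0, n0 ∈ B3 → different blocks

P ≁ Q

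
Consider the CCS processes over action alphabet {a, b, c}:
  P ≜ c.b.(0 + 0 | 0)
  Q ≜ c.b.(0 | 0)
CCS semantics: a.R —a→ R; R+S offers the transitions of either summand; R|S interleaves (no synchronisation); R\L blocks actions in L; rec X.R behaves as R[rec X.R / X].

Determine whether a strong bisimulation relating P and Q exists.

YES

P's transition system — 3 states:
  s0 = c.b.(0 + 0 | 0) → --c--▸ s1
  s1 = b.(0 + 0 | 0) → --b--▸ s2
  s2 = 0 + 0 | 0 → stopped
Q's transition system — 3 states:
  t0 = c.b.(0 | 0) → --c--▸ t1
  t1 = b.(0 | 0) → --b--▸ t2
  t2 = 0 | 0 → stopped
Partition-refinement fixed point:
  B0 = {s0, t0}
  B1 = {s1, t1}
  B2 = {s2, t2}
s0 ∈ B0, t0 ∈ B0 → same block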